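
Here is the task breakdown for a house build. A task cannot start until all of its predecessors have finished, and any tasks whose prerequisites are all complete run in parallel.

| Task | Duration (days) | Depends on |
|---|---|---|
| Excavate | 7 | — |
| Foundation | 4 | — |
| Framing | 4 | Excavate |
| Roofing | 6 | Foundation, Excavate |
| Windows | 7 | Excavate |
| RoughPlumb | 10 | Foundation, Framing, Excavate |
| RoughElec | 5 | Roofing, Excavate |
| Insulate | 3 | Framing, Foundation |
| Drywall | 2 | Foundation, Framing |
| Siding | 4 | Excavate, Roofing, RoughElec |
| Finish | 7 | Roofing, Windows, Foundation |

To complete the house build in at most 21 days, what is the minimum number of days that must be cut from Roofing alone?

Current finish: 22 days; target: 21.
Roofing is on every critical path, so each day cut from Roofing cuts the finish by one (this holds down to a finish of 21).
Need 22 − 21 = 1 day off Roofing → Roofing becomes 5 days, finish becomes 21.

1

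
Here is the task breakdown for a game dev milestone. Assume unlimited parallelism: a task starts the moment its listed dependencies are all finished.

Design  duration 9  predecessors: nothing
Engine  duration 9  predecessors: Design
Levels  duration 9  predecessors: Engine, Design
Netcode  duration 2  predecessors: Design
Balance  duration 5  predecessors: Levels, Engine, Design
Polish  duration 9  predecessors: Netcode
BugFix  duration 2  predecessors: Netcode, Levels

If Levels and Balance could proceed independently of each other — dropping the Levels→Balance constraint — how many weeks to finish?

29

With the dependency in place, Design→Engine→Levels→Balance = 9+9+9+5 = 32 sets the finish at 32 weeks.
Without Levels→Balance, Balance's earliest start moves from 27 to 18.
New critical path: Design→Engine→Levels→BugFix = 9+9+9+2 = 29 ⇒ 29 weeks.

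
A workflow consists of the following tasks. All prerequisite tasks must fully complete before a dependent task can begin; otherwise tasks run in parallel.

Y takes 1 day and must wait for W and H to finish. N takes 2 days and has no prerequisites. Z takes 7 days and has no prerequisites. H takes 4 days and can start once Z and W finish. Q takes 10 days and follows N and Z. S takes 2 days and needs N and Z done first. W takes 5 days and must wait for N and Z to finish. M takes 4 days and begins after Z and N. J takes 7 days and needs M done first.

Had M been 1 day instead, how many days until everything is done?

17

Actual critical path: Z→M→J = 7+4+7 = 18 ⇒ 18 days.
M is on the critical path; changing it to 1 makes that path 15 days.
Now Z→W→H→Y = 7+5+4+1 = 17 is longest, so the finish becomes 17 days.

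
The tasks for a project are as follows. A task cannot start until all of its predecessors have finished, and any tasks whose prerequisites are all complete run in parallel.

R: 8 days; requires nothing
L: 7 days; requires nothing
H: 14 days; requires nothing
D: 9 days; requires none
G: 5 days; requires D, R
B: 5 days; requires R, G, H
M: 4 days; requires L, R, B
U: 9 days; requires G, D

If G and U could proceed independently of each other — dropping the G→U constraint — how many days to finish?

23

Before: longest chain H→B→M = 14+5+4 = 23, finish 23.
Without G→U, U's earliest start moves from 14 to 9.
After: H→B→M = 14+5+4 = 23 → 23 days.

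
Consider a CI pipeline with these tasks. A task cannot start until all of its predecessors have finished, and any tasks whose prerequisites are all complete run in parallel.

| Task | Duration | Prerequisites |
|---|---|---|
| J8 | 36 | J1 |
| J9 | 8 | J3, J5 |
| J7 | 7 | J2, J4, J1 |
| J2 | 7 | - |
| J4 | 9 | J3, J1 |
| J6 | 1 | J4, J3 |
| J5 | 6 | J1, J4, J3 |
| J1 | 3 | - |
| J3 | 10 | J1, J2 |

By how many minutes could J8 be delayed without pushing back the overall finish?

Critical path: J2→J3→J4→J5→J9 = 7+10+9+6+8 = 40, so the finish is 40 minutes.
The longest chain containing J8 totals 39 minutes.
Slack of J8 = 4 − 3 = 1 minute.

1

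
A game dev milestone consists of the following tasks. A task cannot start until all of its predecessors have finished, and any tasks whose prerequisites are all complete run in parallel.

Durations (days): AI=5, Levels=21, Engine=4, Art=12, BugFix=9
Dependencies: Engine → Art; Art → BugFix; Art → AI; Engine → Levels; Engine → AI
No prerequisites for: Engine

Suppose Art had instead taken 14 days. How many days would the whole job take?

As given, the longest chain is Engine→Art→BugFix = 4+12+9 = 25, so the finish is 25 days.
Art is on the critical path; changing it to 14 makes that path 27 days.
No other chain overtakes it, so the finish is 27 days.

27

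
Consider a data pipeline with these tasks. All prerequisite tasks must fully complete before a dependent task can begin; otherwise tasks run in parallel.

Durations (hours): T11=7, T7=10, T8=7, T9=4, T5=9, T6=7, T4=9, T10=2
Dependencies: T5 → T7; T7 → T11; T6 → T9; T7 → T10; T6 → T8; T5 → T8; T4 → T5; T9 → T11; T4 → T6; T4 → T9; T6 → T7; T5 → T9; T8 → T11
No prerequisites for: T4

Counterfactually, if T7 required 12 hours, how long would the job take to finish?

37

Baseline: T4→T5→T7→T11 = 9+9+10+7 = 35 → 35 hours.
T7 lies on that path, so at 12 hours the path becomes 37 hours.
That remains the longest chain; total 37 hours.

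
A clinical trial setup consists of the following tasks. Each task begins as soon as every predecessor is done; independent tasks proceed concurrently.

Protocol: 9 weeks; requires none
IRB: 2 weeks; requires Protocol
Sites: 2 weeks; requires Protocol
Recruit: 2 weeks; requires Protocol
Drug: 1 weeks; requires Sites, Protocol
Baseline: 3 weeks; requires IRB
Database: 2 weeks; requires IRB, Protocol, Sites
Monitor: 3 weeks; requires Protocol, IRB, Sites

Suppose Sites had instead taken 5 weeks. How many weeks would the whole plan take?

Baseline: Protocol→Sites→Monitor = 9+2+3 = 14 → 14 weeks.
Sites is on the critical path; changing it to 5 makes that path 17 weeks.
The critical path is still Protocol→Sites→Monitor; finish is now 17 weeks.

17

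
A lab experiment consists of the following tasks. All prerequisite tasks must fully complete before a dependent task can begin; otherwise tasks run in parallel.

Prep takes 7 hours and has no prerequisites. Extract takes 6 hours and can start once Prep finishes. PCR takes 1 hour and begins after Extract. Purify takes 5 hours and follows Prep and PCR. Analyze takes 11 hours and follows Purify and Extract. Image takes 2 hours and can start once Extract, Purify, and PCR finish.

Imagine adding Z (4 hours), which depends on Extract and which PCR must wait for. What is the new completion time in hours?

Originally the plan takes 30 hours.
With Z inserted, PCR now waits for max(Extract, Z).
New critical path: Prep→Extract→Z→PCR→Purify→Analyze = 7+6+4+1+5+11 = 34 ⇒ 34 hours.

34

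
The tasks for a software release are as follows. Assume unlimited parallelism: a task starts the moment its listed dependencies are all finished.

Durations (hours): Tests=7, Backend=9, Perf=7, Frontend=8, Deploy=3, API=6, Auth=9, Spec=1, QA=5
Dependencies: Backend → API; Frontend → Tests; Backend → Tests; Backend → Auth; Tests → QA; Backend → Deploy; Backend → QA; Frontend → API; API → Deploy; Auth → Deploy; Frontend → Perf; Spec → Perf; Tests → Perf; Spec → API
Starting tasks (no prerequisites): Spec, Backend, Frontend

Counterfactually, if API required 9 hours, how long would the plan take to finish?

23

Baseline: Backend→Tests→Perf = 9+7+7 = 23 → 23 hours.
API has 5 hours of float (longest path through it is 18).
No other chain overtakes it, so the finish is 23 hours.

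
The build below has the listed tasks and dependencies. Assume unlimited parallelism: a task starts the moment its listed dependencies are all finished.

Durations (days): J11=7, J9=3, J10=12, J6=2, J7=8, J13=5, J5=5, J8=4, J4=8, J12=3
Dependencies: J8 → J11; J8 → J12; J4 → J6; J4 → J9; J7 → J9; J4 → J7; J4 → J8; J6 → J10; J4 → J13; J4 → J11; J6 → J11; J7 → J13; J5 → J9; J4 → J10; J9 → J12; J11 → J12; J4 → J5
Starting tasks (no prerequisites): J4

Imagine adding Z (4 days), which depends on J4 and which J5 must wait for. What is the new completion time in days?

Originally the build takes 22 days.
With Z inserted, J5 now waits for max(J4, Z).
New critical path: J4→Z→J5→J9→J12 = 8+4+5+3+3 = 23 ⇒ 23 days.

23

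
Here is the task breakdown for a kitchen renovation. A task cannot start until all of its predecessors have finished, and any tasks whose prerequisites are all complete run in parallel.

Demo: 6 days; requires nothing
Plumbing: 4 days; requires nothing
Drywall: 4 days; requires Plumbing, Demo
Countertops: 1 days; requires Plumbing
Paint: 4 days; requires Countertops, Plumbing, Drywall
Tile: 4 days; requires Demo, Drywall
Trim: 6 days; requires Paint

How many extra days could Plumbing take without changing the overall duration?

2

Demo→Drywall→Paint→Trim = 6+4+4+6 = 20 sets the makespan at 20 days.
Plumbing finishes as early as 4 and must finish by 6.
Slack of Plumbing = 2 − 0 = 2 days.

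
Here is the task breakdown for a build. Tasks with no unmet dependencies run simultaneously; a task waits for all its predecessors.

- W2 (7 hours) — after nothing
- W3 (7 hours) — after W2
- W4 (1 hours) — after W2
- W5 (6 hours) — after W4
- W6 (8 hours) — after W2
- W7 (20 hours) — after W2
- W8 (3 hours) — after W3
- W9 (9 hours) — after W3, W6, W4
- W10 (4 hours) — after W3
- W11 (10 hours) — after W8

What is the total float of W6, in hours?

W2→W3→W8→W11 = 7+7+3+10 = 27 sets the makespan at 27 hours.
W6 finishes as early as 15 and must finish by 18.
Slack of W6 = 10 − 7 = 3 hours.

3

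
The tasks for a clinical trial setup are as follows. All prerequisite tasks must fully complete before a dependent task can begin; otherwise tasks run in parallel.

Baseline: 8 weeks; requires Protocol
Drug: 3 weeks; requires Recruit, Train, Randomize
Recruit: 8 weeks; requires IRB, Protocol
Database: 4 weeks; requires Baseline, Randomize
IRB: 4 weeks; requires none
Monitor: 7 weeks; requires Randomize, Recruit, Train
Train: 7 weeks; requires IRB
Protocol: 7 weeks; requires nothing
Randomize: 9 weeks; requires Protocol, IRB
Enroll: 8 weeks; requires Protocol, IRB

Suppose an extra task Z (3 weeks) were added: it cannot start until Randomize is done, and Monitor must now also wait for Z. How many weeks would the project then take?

26

Originally the project takes 23 weeks.
With Z inserted, Monitor now waits for max(Randomize, Recruit, Train, Z).
New critical path: Protocol→Randomize→Z→Monitor = 7+9+3+7 = 26 ⇒ 26 weeks.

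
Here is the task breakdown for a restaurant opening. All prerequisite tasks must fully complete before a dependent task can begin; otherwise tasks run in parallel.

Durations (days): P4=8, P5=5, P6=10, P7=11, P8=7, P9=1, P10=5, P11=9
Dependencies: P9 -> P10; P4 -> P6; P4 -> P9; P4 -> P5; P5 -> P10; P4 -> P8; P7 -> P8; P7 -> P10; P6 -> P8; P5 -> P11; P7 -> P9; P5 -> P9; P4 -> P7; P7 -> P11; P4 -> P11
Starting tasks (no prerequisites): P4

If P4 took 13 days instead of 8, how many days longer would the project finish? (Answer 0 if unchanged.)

5

The binding path is P4→P7→P11 = 8+11+9 = 28; finish at 28 days.
P4 lies on that path, so at 13 days the path becomes 33 days.
No other chain overtakes it, so the finish is 33 days.
Change in finish: 33 − 28 = +5 days.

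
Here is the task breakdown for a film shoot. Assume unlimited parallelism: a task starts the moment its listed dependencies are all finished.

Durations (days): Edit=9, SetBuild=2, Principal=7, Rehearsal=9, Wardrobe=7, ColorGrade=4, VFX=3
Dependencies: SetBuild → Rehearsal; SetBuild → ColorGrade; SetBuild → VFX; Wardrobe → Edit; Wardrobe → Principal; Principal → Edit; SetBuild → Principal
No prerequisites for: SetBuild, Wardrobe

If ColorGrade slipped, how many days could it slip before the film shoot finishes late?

Critical path: Wardrobe→Principal→Edit = 7+7+9 = 23, so the finish is 23 days.
ColorGrade finishes as early as 6 and must finish by 23.
So ColorGrade can slip 23 − 6 = 17 days.

17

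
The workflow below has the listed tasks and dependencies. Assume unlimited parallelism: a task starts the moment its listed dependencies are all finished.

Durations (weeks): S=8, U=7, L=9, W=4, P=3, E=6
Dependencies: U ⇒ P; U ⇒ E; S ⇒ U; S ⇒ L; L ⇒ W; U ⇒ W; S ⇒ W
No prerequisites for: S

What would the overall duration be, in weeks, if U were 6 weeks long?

Actual critical path: S→U→E = 8+7+6 = 21 ⇒ 21 weeks.
U lies on that path, so at 6 weeks the path becomes 20 weeks.
Now S→L→W = 8+9+4 = 21 is longest, so the finish becomes 21 weeks.

21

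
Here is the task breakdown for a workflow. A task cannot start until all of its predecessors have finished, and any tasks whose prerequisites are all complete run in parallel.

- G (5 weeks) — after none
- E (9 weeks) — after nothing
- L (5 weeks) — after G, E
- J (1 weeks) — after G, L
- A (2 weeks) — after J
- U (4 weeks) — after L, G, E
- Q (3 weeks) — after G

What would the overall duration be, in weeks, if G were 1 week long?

18

Critical path before the change: E→L→U = 9+5+4 = 18 giving 18 weeks.
The longest path through G is only 14 weeks, so G has float 4.
No other chain overtakes it, so the finish is 18 weeks.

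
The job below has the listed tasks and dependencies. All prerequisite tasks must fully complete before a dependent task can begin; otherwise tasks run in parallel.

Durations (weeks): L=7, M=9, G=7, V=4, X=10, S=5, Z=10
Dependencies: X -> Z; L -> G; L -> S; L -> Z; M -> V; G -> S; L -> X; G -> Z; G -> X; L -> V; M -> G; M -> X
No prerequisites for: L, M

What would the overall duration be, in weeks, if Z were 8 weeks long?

Critical path before the change: M→G→X→Z = 9+7+10+10 = 36 giving 36 weeks.
Z is on the critical path; changing it to 8 makes that path 34 weeks.
No other chain overtakes it, so the finish is 34 weeks.

34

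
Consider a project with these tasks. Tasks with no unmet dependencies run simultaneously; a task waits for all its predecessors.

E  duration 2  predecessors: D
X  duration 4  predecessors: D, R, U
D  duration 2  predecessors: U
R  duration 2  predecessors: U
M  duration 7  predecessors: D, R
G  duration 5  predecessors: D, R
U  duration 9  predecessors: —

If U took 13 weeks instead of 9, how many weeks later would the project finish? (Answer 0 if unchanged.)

4

Actual critical path: U→D→M = 9+2+7 = 18 ⇒ 18 weeks.
Since U is critical, the +4 change carries straight to that chain (now 22 weeks).
The critical path is still U→D→M; finish is now 22 weeks.
Change in finish: 22 − 18 = +4 weeks.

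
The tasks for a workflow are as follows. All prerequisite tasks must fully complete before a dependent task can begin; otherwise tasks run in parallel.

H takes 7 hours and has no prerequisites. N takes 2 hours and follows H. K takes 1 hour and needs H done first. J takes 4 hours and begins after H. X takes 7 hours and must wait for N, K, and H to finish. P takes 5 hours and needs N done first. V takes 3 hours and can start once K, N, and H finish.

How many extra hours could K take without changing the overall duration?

1

The longest chain is H→N→X = 7+2+7 = 16; overall finish 16 hours.
K finishes as early as 8 and must finish by 9.
Float = 16 − 15 = 1.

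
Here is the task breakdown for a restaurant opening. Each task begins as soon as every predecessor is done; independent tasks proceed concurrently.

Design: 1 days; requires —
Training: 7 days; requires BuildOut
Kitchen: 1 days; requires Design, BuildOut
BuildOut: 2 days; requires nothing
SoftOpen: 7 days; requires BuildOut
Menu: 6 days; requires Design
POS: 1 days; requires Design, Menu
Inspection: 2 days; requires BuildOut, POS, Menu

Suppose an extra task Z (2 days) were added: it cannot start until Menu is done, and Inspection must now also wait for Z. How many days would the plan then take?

11

Originally the plan takes 10 days.
With Z inserted, Inspection now waits for max(BuildOut, POS, Menu, Z).
New critical path: Design→Menu→Z→Inspection = 1+6+2+2 = 11 ⇒ 11 days.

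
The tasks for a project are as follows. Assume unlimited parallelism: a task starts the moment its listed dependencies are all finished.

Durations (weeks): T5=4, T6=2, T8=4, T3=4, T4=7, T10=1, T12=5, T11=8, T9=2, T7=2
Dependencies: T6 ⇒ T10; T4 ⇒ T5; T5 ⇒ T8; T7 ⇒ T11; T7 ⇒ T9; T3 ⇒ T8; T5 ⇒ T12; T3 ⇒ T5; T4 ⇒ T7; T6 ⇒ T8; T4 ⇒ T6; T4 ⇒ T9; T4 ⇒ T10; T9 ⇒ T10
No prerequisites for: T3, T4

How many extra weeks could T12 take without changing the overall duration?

T4→T7→T11 = 7+2+8 = 17 sets the makespan at 17 weeks.
T12 finishes as early as 16 and must finish by 17.
Slack of T12 = 12 − 11 = 1 week.

1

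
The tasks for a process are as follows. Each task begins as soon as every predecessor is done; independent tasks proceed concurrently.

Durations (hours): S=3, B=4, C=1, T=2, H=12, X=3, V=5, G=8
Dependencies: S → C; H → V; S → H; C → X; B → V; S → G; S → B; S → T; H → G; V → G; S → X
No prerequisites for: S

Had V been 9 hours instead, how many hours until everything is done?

As given, the longest chain is S→H→V→G = 3+12+5+8 = 28, so the finish is 28 hours.
V is on the critical path; changing it to 9 makes that path 32 hours.
No other chain overtakes it, so the finish is 32 hours.

32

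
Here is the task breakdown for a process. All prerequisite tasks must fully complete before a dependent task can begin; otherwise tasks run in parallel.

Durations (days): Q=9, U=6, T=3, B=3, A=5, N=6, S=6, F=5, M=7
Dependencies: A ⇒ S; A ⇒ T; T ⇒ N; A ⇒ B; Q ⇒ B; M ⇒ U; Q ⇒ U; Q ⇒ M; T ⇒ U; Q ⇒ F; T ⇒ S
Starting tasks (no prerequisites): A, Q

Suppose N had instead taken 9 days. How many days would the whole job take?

Actual critical path: Q→M→U = 9+7+6 = 22 ⇒ 22 days.
N is off the critical path — its longest chain is 14 days, giving 8 of slack.
The critical path is still Q→M→U; finish is now 22 days.

22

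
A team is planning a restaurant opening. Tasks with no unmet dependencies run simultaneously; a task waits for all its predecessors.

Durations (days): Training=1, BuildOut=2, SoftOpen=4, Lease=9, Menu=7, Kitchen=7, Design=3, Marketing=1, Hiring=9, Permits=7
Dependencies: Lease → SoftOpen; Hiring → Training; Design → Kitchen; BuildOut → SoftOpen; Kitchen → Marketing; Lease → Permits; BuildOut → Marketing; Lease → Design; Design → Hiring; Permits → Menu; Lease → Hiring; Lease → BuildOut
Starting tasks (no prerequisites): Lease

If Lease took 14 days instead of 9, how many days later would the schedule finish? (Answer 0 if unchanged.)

5

As given, the longest chain is Lease→Permits→Menu = 9+7+7 = 23, so the finish is 23 days.
Lease is on the critical path; changing it to 14 makes that path 28 days.
No other chain overtakes it, so the finish is 28 days.
Change in finish: 28 − 23 = +5 days.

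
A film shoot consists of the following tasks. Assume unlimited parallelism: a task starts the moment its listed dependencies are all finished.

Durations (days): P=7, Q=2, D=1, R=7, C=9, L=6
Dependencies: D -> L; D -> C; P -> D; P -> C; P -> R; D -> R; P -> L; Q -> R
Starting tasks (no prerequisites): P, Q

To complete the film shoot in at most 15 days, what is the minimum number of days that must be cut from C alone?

2

Current finish: 17 days; target: 15.
C is on every critical path, so each day cut from C cuts the finish by one (this holds down to a finish of 15).
Need 17 − 15 = 2 days off C → C becomes 7 days, finish becomes 15.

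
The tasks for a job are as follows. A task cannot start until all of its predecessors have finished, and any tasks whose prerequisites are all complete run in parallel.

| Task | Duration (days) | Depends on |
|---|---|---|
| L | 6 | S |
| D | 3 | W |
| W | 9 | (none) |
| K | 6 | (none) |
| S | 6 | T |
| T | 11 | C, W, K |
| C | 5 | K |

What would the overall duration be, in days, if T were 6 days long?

Critical path before the change: K→C→T→S→L = 6+5+11+6+6 = 34 giving 34 days.
T is on the critical path; changing it to 6 makes that path 29 days.
No other chain overtakes it, so the finish is 29 days.

29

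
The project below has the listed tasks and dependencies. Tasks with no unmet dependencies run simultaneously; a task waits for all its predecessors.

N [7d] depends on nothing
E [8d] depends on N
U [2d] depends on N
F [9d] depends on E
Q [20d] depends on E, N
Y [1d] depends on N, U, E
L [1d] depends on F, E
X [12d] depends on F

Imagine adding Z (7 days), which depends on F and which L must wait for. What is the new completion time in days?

Originally the schedule takes 36 days.
With Z inserted, L now waits for max(F, E, Z).
New critical path: N→E→F→X = 7+8+9+12 = 36 ⇒ 36 days.

36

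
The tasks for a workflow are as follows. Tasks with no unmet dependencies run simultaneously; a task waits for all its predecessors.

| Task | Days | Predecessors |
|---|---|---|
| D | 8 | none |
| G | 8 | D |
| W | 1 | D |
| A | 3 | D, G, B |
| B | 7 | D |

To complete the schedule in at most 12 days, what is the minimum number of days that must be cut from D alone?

7

Current finish: 19 days; target: 12.
D is on every critical path, so each day cut from D cuts the finish by one (this holds down to a finish of 12).
Need 19 − 12 = 7 days off D → D becomes 1 day, finish becomes 12.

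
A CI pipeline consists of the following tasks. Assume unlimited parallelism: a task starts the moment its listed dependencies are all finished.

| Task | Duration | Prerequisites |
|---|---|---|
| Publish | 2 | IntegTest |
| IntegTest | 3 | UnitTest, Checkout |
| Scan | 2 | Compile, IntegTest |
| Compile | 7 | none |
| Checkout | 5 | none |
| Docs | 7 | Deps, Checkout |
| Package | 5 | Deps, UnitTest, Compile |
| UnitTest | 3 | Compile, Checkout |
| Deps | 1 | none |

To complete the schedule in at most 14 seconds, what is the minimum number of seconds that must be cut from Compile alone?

Current finish: 15 seconds; target: 14.
Compile is on every critical path, so each second cut from Compile cuts the finish by one (this holds down to a finish of 13).
Need 15 − 14 = 1 second off Compile → Compile becomes 6 seconds, finish becomes 14.

1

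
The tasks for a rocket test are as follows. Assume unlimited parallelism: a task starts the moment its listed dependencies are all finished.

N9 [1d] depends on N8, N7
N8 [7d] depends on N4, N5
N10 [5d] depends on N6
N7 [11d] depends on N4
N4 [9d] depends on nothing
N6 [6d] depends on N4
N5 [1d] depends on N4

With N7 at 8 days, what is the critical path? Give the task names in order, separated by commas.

N4, N6, N10

Baseline: N4→N7→N9 = 9+11+1 = 21 → 21 days.
N7 lies on that path, so at 8 days the path becomes 18 days.
The binding chain switches to N4→N6→N10 = 9+6+5 = 20; finish 20 days.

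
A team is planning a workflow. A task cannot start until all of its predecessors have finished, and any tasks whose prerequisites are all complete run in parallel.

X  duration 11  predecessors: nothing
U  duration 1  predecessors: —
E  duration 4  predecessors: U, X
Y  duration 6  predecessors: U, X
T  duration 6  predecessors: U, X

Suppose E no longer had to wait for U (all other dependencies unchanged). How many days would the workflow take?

With the dependency in place, X→T = 11+6 = 17 sets the finish at 17 days.
Dropping U→E doesn't change E's earliest start (11); another predecessor still binds.
The longest chain is now X→T = 11+6 = 17, so the workflow takes 17 days.

17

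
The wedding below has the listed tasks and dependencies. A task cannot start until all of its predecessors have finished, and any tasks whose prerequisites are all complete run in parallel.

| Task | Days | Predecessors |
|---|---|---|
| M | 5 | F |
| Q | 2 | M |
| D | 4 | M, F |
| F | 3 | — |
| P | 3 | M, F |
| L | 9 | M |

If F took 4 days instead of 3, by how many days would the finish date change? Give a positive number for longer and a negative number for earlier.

1

The binding path is F→M→L = 3+5+9 = 17; finish at 17 days.
Since F is critical, the +1 change carries straight to that chain (now 18 days).
The critical path is still F→M→L; finish is now 18 days.
Change in finish: 18 − 17 = +1 days.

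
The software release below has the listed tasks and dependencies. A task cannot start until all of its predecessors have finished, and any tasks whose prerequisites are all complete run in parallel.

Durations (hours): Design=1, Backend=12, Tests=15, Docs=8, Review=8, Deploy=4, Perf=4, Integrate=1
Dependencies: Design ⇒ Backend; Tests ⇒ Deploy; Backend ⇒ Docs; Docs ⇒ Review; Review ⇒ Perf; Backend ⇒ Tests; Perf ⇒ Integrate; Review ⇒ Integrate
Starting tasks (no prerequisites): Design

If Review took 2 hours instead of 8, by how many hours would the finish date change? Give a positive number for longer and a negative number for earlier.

Baseline: Design→Backend→Docs→Review→Perf→Integrate = 1+12+8+8+4+1 = 34 → 34 hours.
Since Review is critical, the -6 change carries straight to that chain (now 28 hours).
Now Design→Backend→Tests→Deploy = 1+12+15+4 = 32 is longest, so the finish becomes 32 hours.
Change in finish: 32 − 34 = -2 hours.

-2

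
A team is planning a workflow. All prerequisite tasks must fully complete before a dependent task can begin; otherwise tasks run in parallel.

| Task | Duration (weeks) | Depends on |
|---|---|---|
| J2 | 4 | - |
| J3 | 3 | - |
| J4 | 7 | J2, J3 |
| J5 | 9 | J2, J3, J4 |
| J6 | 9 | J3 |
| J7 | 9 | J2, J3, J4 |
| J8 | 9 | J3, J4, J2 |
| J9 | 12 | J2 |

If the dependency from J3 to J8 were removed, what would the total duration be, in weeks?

20

Original critical path: J2→J4→J5 = 4+7+9 = 20 ⇒ 20 weeks.
Dropping J3→J8 doesn't change J8's earliest start (11); another predecessor still binds.
After: J2→J4→J5 = 4+7+9 = 20 → 20 weeks.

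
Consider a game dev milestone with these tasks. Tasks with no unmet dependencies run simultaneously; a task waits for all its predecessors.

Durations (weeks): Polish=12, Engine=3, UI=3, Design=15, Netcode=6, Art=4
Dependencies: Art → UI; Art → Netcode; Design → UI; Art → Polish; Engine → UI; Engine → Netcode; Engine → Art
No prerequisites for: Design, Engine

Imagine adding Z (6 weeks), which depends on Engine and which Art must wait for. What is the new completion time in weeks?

25

Originally the game dev milestone takes 19 weeks.
With Z inserted, Art now waits for max(Engine, Z).
New critical path: Engine→Z→Art→Polish = 3+6+4+12 = 25 ⇒ 25 weeks.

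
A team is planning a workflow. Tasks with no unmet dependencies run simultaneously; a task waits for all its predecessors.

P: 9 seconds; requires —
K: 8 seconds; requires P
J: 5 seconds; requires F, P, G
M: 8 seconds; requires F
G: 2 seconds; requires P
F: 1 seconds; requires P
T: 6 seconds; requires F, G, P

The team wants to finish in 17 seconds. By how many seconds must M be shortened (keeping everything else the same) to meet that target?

Current finish: 18 seconds; target: 17.
M is on every critical path, so each second cut from M cuts the finish by one (this holds down to a finish of 17).
Need 18 − 17 = 1 second off M → M becomes 7 seconds, finish becomes 17.

1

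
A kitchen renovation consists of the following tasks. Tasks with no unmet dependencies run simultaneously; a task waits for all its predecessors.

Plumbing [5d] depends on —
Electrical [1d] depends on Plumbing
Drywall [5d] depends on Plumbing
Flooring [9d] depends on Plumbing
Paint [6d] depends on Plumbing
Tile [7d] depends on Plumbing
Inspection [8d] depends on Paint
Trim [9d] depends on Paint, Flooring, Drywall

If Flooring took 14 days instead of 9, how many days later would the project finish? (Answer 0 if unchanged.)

5

The binding path is Plumbing→Flooring→Trim = 5+9+9 = 23; finish at 23 days.
Since Flooring is critical, the +5 change carries straight to that chain (now 28 days).
No other chain overtakes it, so the finish is 28 days.
Change in finish: 28 − 23 = +5 days.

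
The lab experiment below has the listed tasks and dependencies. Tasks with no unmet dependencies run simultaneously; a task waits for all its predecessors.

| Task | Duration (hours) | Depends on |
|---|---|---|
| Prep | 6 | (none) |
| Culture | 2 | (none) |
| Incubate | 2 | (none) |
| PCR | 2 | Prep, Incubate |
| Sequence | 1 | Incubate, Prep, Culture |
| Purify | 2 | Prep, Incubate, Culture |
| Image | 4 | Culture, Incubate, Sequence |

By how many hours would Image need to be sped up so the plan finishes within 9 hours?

2

Current finish: 11 hours; target: 9.
Image is on every critical path, so each hour cut from Image cuts the finish by one (this holds down to a finish of 8).
Need 11 − 9 = 2 hours off Image → Image becomes 2 hours, finish becomes 9.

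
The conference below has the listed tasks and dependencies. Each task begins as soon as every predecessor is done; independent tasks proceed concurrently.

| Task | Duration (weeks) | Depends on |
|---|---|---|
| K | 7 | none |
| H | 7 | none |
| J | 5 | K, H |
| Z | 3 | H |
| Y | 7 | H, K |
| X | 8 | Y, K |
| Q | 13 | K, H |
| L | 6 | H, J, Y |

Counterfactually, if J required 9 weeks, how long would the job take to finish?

Critical path before the change: K→Y→X = 7+7+8 = 22 giving 22 weeks.
J has 4 weeks of float (longest path through it is 18).
The binding chain switches to K→J→L = 7+9+6 = 22; finish 22 weeks.

22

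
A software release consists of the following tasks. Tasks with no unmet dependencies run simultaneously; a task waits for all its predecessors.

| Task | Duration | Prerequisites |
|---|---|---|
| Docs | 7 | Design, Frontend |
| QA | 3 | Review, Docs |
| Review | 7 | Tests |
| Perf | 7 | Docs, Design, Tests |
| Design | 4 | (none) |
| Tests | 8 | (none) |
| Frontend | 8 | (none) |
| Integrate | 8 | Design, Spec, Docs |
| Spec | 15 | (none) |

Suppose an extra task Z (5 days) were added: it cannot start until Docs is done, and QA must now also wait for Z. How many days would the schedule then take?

23

Originally the schedule takes 23 days.
With Z inserted, QA now waits for max(Review, Docs, Z).
New critical path: Spec→Integrate = 15+8 = 23 ⇒ 23 days.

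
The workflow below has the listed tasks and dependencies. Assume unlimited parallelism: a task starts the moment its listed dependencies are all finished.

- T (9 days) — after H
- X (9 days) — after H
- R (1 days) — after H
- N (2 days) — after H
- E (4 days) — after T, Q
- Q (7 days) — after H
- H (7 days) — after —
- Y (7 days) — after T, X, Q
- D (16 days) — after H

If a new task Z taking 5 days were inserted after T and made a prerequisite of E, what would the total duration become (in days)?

25

Originally the schedule takes 23 days.
With Z inserted, E now waits for max(T, Q, Z).
New critical path: H→T→Z→E = 7+9+5+4 = 25 ⇒ 25 days.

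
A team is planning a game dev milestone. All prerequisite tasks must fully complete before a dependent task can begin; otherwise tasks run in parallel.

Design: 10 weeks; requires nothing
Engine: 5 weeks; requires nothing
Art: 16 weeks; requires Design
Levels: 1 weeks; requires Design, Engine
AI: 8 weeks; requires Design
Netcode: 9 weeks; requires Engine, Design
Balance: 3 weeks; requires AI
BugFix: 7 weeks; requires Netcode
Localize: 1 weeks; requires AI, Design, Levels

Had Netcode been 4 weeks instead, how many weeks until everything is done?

26

The binding path is Design→Netcode→BugFix = 10+9+7 = 26; finish at 26 weeks.
Netcode lies on that path, so at 4 weeks the path becomes 21 weeks.
Now Design→Art = 10+16 = 26 is longest, so the finish becomes 26 weeks.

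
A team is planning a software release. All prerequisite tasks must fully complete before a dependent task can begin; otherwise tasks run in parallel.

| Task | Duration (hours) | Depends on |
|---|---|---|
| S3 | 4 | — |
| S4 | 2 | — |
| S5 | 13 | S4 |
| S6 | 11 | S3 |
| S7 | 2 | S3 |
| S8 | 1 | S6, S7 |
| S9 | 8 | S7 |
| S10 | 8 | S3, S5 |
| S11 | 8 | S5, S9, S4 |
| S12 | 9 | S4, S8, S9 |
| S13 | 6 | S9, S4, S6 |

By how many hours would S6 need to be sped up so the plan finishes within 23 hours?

2

Current finish: 25 hours; target: 23.
S6 is on every critical path, so each hour cut from S6 cuts the finish by one (this holds down to a finish of 23).
Need 25 − 23 = 2 hours off S6 → S6 becomes 9 hours, finish becomes 23.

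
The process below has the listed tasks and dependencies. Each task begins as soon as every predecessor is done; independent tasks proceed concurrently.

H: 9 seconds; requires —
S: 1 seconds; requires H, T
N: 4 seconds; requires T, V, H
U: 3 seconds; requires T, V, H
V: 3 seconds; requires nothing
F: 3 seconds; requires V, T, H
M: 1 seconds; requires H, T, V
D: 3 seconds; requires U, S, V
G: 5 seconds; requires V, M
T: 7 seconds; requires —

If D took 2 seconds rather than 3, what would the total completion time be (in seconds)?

15

Actual critical path: H→U→D = 9+3+3 = 15 ⇒ 15 seconds.
D is on the critical path; changing it to 2 makes that path 14 seconds.
Now H→M→G = 9+1+5 = 15 is longest, so the finish becomes 15 seconds.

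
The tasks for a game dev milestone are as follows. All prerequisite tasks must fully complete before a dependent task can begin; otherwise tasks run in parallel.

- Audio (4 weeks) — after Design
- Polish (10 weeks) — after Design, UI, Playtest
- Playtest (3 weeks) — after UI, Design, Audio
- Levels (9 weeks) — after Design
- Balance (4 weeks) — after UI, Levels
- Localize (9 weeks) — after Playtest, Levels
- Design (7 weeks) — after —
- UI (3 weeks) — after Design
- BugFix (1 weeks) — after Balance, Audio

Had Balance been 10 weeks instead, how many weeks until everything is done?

Actual critical path: Design→Levels→Localize = 7+9+9 = 25 ⇒ 25 weeks.
Balance has 4 weeks of float (longest path through it is 21).
The binding chain switches to Design→Levels→Balance→BugFix = 7+9+10+1 = 27; finish 27 weeks.

27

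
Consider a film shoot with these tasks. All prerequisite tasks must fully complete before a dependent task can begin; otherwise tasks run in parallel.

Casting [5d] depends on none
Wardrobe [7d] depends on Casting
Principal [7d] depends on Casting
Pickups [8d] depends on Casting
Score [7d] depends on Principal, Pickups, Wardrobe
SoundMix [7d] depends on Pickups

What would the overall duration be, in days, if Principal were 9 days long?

21

The binding path is Casting→Pickups→Score = 5+8+7 = 20; finish at 20 days.
The longest path through Principal is only 19 days, so Principal has float 1.
New critical path: Casting→Principal→Score = 5+9+7 = 21 ⇒ 21 days.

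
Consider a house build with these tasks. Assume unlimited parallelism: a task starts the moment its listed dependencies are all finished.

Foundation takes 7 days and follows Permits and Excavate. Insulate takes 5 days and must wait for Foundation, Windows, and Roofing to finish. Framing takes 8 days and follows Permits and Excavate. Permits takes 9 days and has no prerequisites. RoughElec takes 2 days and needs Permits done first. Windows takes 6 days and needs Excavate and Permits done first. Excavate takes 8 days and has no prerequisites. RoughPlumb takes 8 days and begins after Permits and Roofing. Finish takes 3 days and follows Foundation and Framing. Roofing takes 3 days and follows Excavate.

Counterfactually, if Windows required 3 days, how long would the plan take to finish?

Actual critical path: Permits→Foundation→Insulate = 9+7+5 = 21 ⇒ 21 days.
Windows is off the critical path — its longest chain is 20 days, giving 1 of slack.
That remains the longest chain; total 21 days.

21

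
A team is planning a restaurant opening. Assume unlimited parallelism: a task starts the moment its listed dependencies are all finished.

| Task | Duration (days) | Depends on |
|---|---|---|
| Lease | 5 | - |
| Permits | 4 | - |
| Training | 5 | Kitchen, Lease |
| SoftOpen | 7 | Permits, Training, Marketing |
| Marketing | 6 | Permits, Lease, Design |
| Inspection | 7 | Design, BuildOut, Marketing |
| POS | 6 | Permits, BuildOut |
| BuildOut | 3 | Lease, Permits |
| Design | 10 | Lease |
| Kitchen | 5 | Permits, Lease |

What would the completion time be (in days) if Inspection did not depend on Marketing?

With the dependency in place, Lease→Design→Marketing→SoftOpen = 5+10+6+7 = 28 sets the finish at 28 days.
Without Marketing→Inspection, Inspection's earliest start moves from 21 to 15.
After: Lease→Design→Marketing→SoftOpen = 5+10+6+7 = 28 → 28 days.

28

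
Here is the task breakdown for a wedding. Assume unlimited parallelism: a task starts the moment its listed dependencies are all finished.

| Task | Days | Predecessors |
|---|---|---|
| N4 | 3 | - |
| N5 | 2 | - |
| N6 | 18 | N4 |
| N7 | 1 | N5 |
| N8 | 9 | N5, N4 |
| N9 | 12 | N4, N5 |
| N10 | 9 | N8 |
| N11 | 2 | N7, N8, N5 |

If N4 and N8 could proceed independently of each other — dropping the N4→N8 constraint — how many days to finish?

21

Before: longest chain N4→N6 = 3+18 = 21, finish 21.
Without N4→N8, N8's earliest start moves from 3 to 2.
After: N4→N6 = 3+18 = 21 → 21 days.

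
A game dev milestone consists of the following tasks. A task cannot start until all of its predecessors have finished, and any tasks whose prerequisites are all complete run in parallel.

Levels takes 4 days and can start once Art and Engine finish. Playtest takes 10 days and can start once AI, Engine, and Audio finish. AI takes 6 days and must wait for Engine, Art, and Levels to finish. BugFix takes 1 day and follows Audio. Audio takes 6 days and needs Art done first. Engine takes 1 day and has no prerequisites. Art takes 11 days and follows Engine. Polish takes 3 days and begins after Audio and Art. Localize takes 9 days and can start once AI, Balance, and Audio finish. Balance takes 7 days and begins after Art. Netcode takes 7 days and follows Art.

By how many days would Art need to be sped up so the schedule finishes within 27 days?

5

Current finish: 32 days; target: 27.
Art is on every critical path, so each day cut from Art cuts the finish by one (this holds down to a finish of 22).
Need 32 − 27 = 5 days off Art → Art becomes 6 days, finish becomes 27.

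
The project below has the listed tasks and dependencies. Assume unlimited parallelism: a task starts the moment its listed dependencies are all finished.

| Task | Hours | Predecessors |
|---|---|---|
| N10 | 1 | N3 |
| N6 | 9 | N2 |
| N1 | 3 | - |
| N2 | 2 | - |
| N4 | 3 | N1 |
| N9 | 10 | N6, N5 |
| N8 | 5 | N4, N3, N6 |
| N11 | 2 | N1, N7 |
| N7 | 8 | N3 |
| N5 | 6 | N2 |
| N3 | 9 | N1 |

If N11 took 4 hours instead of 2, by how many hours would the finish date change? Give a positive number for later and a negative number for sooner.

2

Actual critical path: N1→N3→N7→N11 = 3+9+8+2 = 22 ⇒ 22 hours.
N11 is on the critical path; changing it to 4 makes that path 24 hours.
That remains the longest chain; total 24 hours.
Change in finish: 24 − 22 = +2 hours.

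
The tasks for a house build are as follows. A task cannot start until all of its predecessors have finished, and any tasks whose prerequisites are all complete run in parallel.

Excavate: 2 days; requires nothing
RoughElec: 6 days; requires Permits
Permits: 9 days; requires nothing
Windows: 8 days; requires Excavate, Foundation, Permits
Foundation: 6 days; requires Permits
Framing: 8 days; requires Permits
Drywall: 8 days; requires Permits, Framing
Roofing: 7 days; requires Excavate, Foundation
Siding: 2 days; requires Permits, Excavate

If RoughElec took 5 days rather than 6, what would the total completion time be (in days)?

25

As given, the longest chain is Permits→Framing→Drywall = 9+8+8 = 25, so the finish is 25 days.
The longest path through RoughElec is only 15 days, so RoughElec has float 10.
No other chain overtakes it, so the finish is 25 days.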